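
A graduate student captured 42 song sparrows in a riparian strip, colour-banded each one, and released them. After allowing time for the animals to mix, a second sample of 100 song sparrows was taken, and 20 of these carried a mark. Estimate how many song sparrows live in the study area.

N = (42 × 100) / 20 = 4200 / 20 = 210

N = 210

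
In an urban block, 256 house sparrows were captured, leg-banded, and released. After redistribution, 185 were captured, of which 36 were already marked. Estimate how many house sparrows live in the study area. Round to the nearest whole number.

N ≈ 1316

The marked fraction in the recapture sample should equal the marked fraction in the population: 36/185 = 256/N.
N = (256 × 185) / 36 = 47360 / 36 ≈ 1315.6 → 1316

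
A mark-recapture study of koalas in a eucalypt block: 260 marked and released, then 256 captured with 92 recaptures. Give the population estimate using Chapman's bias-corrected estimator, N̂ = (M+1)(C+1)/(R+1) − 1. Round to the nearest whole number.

N ≈ 720

N̂ = (260+1)(256+1)/(92+1) − 1 = 261·257/93 − 1
= 67077/93 − 1 ≈ 721.3 − 1 ≈ 720.3 → 720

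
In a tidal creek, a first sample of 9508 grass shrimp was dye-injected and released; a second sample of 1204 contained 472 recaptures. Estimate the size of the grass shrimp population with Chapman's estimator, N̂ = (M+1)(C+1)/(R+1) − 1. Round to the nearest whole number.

N ≈ 24,224

N̂ = (9508+1)(1204+1)/(472+1) − 1 = 9509·1205/473 − 1
= 11458345/473 − 1 ≈ 24224.8 − 1 ≈ 24223.8 → 24224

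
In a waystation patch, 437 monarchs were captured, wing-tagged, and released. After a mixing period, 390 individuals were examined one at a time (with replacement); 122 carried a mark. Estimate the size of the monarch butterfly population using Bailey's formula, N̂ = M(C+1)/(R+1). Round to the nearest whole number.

N ≈ 1389

N̂ = 437·(390+1)/(122+1) = 437·391/123 = 170867/123 ≈ 1389.2 → 1389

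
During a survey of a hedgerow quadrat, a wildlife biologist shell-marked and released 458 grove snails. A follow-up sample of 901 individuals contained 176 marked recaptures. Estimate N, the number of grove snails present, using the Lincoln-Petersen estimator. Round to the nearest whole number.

N ≈ 2345

If marked individuals mix randomly, R/C ≈ M/N, giving N ≈ M·C/R.
N = (458 × 901) / 176 = 412658 / 176 ≈ 2344.6 → 2345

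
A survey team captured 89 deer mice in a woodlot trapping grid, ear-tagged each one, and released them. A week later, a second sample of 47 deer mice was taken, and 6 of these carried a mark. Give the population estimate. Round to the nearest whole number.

N ≈ 697

N = (89 × 47) / 6 = 4183 / 6 ≈ 697.2 → 697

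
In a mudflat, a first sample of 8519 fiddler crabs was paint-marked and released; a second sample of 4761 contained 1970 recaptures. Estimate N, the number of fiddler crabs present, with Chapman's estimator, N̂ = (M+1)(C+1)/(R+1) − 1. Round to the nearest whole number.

N ≈ 20,584

N̂ = (8519+1)(4761+1)/(1970+1) − 1 = 8520·4762/1971 − 1
= 40572240/1971 − 1 ≈ 20584.6 − 1 ≈ 20583.6 → 20584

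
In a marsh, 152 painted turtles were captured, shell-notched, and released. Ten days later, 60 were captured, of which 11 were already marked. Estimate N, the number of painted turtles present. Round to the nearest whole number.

N ≈ 829

If marked individuals mix randomly, R/C ≈ M/N, giving N ≈ M·C/R.
N = (152 × 60) / 11 = 9120 / 11 ≈ 829.1 → 829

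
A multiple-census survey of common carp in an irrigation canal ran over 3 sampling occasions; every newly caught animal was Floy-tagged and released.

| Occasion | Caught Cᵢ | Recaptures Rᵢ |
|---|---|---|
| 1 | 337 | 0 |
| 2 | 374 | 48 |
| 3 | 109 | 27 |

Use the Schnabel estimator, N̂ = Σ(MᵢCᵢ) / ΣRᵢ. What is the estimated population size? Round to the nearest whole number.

N ≈ 2644

Marked at large before each occasion: Mᵢ = Σⱼ<ᵢ (Cⱼ − Rⱼ) → M1=0, M2=337, M3=663
Σ MᵢCᵢ = 0·337 + 337·374 + 663·109 = 0 + 126038 + 72267 = 198305
Σ Rᵢ = 0 + 48 + 27 = 75
N̂ = 198305 / 75 ≈ 2644.1 → 2644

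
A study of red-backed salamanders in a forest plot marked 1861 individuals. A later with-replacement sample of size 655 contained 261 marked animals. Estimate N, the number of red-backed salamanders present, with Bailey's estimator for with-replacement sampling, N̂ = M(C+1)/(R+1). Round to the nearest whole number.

N ≈ 4660

N̂ = 1861·(655+1)/(261+1) = 1861·656/262 = 1220816/262 ≈ 4659.6 → 4660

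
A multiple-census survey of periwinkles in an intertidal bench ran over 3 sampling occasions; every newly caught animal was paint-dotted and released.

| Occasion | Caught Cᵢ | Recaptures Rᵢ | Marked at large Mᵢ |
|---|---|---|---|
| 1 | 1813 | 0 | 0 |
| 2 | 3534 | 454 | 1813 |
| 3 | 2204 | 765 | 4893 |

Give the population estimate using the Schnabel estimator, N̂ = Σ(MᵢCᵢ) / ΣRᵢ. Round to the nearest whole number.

Σ MᵢCᵢ = 0·1813 + 1813·3534 + 4893·2204 = 0 + 6407142 + 10784172 = 17191314
Σ Rᵢ = 0 + 454 + 765 = 1219
N̂ = 17191314 / 1219 ≈ 14102.8 → 14103

N ≈ 14,103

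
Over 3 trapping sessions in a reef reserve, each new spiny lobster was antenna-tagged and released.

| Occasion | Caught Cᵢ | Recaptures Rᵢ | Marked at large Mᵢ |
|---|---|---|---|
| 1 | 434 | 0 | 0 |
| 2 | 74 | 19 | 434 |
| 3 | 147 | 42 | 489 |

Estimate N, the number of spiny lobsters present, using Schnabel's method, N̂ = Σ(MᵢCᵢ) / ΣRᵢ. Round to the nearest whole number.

N ≈ 1705

Σ MᵢCᵢ = 0·434 + 434·74 + 489·147 = 0 + 32116 + 71883 = 103999
Σ Rᵢ = 0 + 19 + 42 = 61
N̂ = 103999 / 61 ≈ 1704.9 → 1705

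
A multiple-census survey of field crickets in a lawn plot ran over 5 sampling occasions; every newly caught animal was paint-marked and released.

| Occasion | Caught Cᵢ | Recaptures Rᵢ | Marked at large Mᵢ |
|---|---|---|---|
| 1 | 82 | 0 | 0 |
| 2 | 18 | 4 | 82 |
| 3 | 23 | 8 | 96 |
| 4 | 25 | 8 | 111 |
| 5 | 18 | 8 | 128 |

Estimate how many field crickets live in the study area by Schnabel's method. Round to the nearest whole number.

Σ MᵢCᵢ = 0·82 + 82·18 + 96·23 + 111·25 + 128·18 = 0 + 1476 + 2208 + 2775 + 2304 = 8763
Σ Rᵢ = 0 + 4 + 8 + 8 + 8 = 28
N̂ = 8763 / 28 ≈ 313.0 → 313

N ≈ 313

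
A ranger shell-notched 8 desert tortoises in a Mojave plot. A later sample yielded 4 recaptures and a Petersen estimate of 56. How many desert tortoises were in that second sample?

From N = M·C/R: C = N·R / M = 56·4 / 8 = 224 / 8 = 28.

C = 28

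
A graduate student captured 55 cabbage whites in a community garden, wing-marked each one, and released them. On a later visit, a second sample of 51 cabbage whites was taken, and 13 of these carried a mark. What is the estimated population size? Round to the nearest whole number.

N ≈ 216

If marked individuals mix randomly, R/C ≈ M/N, giving N ≈ M·C/R.
N = (55 × 51) / 13 = 2805 / 13 ≈ 215.8 → 216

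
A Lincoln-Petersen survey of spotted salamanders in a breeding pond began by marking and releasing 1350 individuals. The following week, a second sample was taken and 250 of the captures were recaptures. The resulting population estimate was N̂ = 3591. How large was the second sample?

C = 665

From N = M·C/R: C = N·R / M = 3591·250 / 1350 = 897750 / 1350 = 665.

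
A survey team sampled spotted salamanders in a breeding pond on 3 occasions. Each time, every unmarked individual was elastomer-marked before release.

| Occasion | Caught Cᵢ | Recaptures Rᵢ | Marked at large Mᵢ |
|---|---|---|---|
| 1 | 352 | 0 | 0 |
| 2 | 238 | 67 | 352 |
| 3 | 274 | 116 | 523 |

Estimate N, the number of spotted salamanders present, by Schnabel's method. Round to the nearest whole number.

N ≈ 1241

Σ MᵢCᵢ = 0·352 + 352·238 + 523·274 = 0 + 83776 + 143302 = 227078
Σ Rᵢ = 0 + 67 + 116 = 183
N̂ = 227078 / 183 ≈ 1240.9 → 1241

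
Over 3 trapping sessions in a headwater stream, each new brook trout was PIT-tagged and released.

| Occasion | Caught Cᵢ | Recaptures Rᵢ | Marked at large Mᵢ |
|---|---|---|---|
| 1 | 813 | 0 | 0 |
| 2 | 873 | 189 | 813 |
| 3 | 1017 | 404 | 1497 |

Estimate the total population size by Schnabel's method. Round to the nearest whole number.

Σ MᵢCᵢ = 0·813 + 813·873 + 1497·1017 = 0 + 709749 + 1522449 = 2232198
Σ Rᵢ = 0 + 189 + 404 = 593
N̂ = 2232198 / 593 ≈ 3764.2 → 3764

N ≈ 3764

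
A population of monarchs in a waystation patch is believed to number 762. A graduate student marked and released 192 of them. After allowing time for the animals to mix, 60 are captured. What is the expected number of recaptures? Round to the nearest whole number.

The marked fraction of the population is 192/762, so in a sample of 60 expect C·(M/N) marked.
E[R] = 192 × 60 / 762 = 11520 / 762 ≈ 15.1 → 15

expected recaptures ≈ 15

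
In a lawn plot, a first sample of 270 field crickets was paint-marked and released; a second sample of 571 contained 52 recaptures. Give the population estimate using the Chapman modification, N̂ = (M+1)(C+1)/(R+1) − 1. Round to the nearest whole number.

N̂ = (270+1)(571+1)/(52+1) − 1 = 271·572/53 − 1
= 155012/53 − 1 ≈ 2924.8 − 1 ≈ 2923.8 → 2924

N ≈ 2924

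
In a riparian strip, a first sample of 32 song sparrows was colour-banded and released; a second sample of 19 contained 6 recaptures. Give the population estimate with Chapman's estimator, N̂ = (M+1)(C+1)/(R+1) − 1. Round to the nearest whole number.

N̂ = (32+1)(19+1)/(6+1) − 1 = 33·20/7 − 1
= 660/7 − 1 ≈ 94.3 − 1 ≈ 93.3 → 93

N ≈ 93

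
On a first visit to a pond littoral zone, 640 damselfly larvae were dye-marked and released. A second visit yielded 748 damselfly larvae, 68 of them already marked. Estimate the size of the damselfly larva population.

N = 7040

The marked fraction in the recapture sample should equal the marked fraction in the population: 68/748 = 640/N.
N = (640 × 748) / 68 = 478720 / 68 = 7040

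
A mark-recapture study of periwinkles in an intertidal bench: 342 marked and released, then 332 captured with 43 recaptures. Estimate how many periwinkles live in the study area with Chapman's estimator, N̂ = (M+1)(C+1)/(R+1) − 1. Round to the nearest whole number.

N ≈ 2595

N̂ = (342+1)(332+1)/(43+1) − 1 = 343·333/44 − 1
= 114219/44 − 1 ≈ 2595.9 − 1 ≈ 2594.9 → 2595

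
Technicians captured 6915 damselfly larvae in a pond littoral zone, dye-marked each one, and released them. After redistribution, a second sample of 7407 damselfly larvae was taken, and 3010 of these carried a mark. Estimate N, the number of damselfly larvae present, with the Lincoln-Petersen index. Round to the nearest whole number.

The marked fraction in the recapture sample should equal the marked fraction in the population: 3010/7407 = 6915/N.
N = (6915 × 7407) / 3010 = 51219405 / 3010 ≈ 17016.4 → 17016

N ≈ 17,016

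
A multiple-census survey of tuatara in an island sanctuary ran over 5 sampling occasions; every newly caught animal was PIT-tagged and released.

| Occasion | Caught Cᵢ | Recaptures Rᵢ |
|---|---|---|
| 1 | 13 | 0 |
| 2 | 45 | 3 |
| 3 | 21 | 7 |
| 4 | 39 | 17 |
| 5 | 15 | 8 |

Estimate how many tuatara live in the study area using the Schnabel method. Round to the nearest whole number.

N ≈ 166

Marked at large before each occasion: Mᵢ = Σⱼ<ᵢ (Cⱼ − Rⱼ) → M1=0, M2=13, M3=55, M4=69, M5=91
Σ MᵢCᵢ = 0·13 + 13·45 + 55·21 + 69·39 + 91·15 = 0 + 585 + 1155 + 2691 + 1365 = 5796
Σ Rᵢ = 0 + 3 + 7 + 17 + 8 = 35
N̂ = 5796 / 35 ≈ 165.6 → 166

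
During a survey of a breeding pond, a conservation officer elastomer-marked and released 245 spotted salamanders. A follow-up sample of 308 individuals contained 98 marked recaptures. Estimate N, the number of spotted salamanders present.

Lincoln-Petersen assumes M/N = R/C, so N = M·C / R.
N = (245 × 308) / 98 = 75460 / 98 = 770

N = 770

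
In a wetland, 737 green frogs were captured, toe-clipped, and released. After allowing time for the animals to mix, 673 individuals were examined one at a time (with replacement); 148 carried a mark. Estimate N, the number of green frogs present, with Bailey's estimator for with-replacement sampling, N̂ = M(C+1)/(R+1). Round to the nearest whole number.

N ≈ 3334

N̂ = 737·(673+1)/(148+1) = 737·674/149 = 496738/149 ≈ 3333.8 → 3334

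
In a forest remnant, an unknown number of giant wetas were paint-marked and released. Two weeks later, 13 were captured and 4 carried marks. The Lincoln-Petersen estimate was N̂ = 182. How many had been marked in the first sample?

From N = M·C/R: M = N·R / C = 182·4 / 13 = 728 / 13 = 56.

M = 56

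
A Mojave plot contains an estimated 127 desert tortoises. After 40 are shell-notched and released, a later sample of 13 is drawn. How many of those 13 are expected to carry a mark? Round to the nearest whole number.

expected recaptures ≈ 4

The marked fraction of the population is 40/127, so in a sample of 13 expect C·(M/N) marked.
E[R] = 40 × 13 / 127 = 520 / 127 ≈ 4.1 → 4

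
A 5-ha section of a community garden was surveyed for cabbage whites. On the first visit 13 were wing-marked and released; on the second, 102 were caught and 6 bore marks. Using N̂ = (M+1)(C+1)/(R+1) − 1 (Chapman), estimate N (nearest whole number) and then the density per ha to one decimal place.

density ≈ 41.0 cabbage whites per ha

N̂ = 14·103/7 − 1 = 1442/7 − 1 = 205
Density = N̂ / area = 205 / 5 = 41.0 per ha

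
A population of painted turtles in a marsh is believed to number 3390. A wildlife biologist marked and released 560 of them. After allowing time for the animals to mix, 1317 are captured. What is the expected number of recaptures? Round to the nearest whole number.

expected recaptures ≈ 218

The marked fraction of the population is 560/3390, so in a sample of 1317 expect C·(M/N) marked.
E[R] = 560 × 1317 / 3390 = 737520 / 3390 ≈ 217.6 → 218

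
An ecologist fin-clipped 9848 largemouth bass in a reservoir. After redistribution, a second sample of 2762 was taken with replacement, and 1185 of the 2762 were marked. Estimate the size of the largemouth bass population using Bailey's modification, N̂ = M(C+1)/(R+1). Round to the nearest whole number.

N ≈ 22,943

N̂ = 9848·(2762+1)/(1185+1) = 9848·2763/1186 = 27210024/1186 ≈ 22942.7 → 22943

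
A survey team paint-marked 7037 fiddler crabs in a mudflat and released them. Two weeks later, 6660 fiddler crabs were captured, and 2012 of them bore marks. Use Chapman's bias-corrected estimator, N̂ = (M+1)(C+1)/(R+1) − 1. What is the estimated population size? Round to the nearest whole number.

N ≈ 23,288

N̂ = (7037+1)(6660+1)/(2012+1) − 1 = 7038·6661/2013 − 1
= 46880118/2013 − 1 ≈ 23288.7 − 1 ≈ 23287.7 → 23288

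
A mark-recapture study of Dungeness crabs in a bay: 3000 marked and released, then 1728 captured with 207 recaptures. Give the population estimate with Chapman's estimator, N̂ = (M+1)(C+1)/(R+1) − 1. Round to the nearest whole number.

N ≈ 24,945

N̂ = (3000+1)(1728+1)/(207+1) − 1 = 3001·1729/208 − 1
= 5188729/208 − 1 ≈ 24945.8 − 1 ≈ 24944.8 → 24945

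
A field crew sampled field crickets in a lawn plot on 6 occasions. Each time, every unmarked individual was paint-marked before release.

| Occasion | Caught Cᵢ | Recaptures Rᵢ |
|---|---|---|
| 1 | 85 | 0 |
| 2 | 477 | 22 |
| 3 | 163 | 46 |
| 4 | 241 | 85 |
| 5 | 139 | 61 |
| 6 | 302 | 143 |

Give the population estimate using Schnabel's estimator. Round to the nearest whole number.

N ≈ 1874

Marked at large before each occasion: Mᵢ = Σⱼ<ᵢ (Cⱼ − Rⱼ) → M1=0, M2=85, M3=540, M4=657, M5=813, M6=891
Σ MᵢCᵢ = 0·85 + 85·477 + 540·163 + 657·241 + 813·139 + 891·302 = 0 + 40545 + 88020 + 158337 + 113007 + 269082 = 668991
Σ Rᵢ = 0 + 22 + 46 + 85 + 61 + 143 = 357
N̂ = 668991 / 357 ≈ 1873.9 → 1874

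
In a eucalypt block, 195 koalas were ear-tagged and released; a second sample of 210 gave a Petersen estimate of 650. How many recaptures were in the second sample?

From N = M·C/R: R = M·C / N = 195·210 / 650 = 40950 / 650 = 63.

R = 63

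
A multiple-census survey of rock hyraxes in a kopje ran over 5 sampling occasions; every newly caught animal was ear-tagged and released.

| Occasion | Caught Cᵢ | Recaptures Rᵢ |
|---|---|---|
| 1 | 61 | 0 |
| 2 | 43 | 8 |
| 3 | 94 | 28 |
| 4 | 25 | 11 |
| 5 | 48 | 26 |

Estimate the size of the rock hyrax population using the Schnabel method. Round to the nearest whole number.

Marked at large before each occasion: Mᵢ = Σⱼ<ᵢ (Cⱼ − Rⱼ) → M1=0, M2=61, M3=96, M4=162, M5=176
Σ MᵢCᵢ = 0·61 + 61·43 + 96·94 + 162·25 + 176·48 = 0 + 2623 + 9024 + 4050 + 8448 = 24145
Σ Rᵢ = 0 + 8 + 28 + 11 + 26 = 73
N̂ = 24145 / 73 ≈ 330.8 → 331

N ≈ 331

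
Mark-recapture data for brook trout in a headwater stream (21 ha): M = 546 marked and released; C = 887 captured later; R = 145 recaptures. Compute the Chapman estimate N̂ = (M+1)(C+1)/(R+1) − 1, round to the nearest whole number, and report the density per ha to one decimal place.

density ≈ 158.4 brook trout per ha

N̂ = 547·888/146 − 1 = 485736/146 − 1 ≈ 3326.0 → 3326
Density = N̂ / area = 3326 / 21 ≈ 158.38 → 158.4 per ha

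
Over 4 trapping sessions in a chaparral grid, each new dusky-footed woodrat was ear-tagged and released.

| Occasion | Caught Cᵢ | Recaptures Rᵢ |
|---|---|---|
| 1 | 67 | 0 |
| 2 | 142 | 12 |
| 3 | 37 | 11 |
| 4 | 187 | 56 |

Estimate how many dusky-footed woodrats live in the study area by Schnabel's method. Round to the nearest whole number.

N ≈ 741

Marked at large before each occasion: Mᵢ = Σⱼ<ᵢ (Cⱼ − Rⱼ) → M1=0, M2=67, M3=197, M4=223
Σ MᵢCᵢ = 0·67 + 67·142 + 197·37 + 223·187 = 0 + 9514 + 7289 + 41701 = 58504
Σ Rᵢ = 0 + 12 + 11 + 56 = 79
N̂ = 58504 / 79 ≈ 740.6 → 741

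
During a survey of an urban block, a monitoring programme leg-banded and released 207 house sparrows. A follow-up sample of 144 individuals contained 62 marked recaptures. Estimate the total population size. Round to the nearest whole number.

N ≈ 481

N = (207 × 144) / 62 = 29808 / 62 ≈ 480.8 → 481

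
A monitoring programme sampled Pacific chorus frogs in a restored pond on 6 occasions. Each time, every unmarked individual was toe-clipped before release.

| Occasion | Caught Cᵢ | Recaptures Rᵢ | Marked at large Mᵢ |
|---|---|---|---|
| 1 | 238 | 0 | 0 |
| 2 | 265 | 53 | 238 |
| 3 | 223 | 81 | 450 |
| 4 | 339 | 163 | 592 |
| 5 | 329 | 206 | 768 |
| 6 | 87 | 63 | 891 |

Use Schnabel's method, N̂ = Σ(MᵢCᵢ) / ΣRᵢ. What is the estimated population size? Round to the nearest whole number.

Σ MᵢCᵢ = 0·238 + 238·265 + 450·223 + 592·339 + 768·329 + 891·87 = 0 + 63070 + 100350 + 200688 + 252672 + 77517 = 694297
Σ Rᵢ = 0 + 53 + 81 + 163 + 206 + 63 = 566
N̂ = 694297 / 566 ≈ 1226.7 → 1227

N ≈ 1227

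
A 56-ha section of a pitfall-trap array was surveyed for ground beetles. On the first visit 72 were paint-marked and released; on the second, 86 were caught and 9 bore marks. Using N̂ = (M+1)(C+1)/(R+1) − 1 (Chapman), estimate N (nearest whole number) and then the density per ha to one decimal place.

density ≈ 11.3 ground beetles per ha

N̂ = 73·87/10 − 1 = 6351/10 − 1 ≈ 634.1 → 634
Density = N̂ / area = 634 / 56 ≈ 11.32 → 11.3 per ha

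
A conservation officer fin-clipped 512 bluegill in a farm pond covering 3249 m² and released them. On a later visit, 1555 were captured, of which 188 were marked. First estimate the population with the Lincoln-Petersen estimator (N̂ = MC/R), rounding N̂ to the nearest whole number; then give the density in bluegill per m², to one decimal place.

N̂ = 512·1555/188 = 796160/188 ≈ 4234.9 → 4235
Density = N̂ / area = 4235 / 3249 ≈ 1.30 → 1.3 per m²

density ≈ 1.3 bluegill per m²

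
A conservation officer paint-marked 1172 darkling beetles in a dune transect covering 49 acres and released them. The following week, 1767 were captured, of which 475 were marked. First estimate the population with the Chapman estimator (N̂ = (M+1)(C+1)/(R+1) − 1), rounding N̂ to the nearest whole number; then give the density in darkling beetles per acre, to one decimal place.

N̂ = 1173·1768/476 − 1 = 2073864/476 − 1 ≈ 4355.9 → 4356
Density = N̂ / area = 4356 / 49 ≈ 88.90 → 88.9 per acre

density ≈ 88.9 darkling beetles per acre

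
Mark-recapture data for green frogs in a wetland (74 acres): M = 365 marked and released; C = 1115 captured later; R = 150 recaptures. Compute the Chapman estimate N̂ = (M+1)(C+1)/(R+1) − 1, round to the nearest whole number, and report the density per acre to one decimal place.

N̂ = 366·1116/151 − 1 = 408456/151 − 1 ≈ 2704.0 → 2704
Density = N̂ / area = 2704 / 74 ≈ 36.54 → 36.5 per acre

density ≈ 36.5 green frogs per acre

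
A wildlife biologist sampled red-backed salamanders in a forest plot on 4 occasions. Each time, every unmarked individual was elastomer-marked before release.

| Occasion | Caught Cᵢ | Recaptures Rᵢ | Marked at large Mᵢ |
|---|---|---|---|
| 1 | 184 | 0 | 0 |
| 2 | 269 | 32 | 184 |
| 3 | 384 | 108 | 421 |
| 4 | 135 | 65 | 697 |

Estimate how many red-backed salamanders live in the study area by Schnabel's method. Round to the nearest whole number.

N ≈ 1489

Σ MᵢCᵢ = 0·184 + 184·269 + 421·384 + 697·135 = 0 + 49496 + 161664 + 94095 = 305255
Σ Rᵢ = 0 + 32 + 108 + 65 = 205
N̂ = 305255 / 205 ≈ 1489.0 → 1489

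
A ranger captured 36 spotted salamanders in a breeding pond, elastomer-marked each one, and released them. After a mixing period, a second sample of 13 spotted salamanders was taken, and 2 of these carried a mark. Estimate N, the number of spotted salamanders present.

The marked fraction in the recapture sample should equal the marked fraction in the population: 2/13 = 36/N.
N = (36 × 13) / 2 = 468 / 2 = 234

N = 234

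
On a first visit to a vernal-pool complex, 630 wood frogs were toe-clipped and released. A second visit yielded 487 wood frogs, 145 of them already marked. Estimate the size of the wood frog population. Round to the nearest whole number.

N = (630 × 487) / 145 = 306810 / 145 ≈ 2115.9 → 2116

N ≈ 2116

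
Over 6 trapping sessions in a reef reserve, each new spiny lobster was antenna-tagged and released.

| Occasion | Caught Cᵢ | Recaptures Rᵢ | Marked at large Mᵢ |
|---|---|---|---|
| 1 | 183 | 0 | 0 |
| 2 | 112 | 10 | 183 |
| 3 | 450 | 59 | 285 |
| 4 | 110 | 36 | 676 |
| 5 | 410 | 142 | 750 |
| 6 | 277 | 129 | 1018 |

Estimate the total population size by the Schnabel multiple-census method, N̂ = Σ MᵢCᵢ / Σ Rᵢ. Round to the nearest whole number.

N ≈ 2161

Σ MᵢCᵢ = 0·183 + 183·112 + 285·450 + 676·110 + 750·410 + 1018·277 = 0 + 20496 + 128250 + 74360 + 307500 + 281986 = 812592
Σ Rᵢ = 0 + 10 + 59 + 36 + 142 + 129 = 376
N̂ = 812592 / 376 ≈ 2161.1 → 2161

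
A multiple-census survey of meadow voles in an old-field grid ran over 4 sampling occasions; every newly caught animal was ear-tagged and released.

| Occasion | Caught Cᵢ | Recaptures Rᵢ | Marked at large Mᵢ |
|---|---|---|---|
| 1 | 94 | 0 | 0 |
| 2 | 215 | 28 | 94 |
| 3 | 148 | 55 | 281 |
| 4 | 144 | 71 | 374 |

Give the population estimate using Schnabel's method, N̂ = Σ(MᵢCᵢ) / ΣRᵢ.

Σ MᵢCᵢ = 0·94 + 94·215 + 281·148 + 374·144 = 0 + 20210 + 41588 + 53856 = 115654
Σ Rᵢ = 0 + 28 + 55 + 71 = 154
N̂ = 115654 / 154 = 751

N = 751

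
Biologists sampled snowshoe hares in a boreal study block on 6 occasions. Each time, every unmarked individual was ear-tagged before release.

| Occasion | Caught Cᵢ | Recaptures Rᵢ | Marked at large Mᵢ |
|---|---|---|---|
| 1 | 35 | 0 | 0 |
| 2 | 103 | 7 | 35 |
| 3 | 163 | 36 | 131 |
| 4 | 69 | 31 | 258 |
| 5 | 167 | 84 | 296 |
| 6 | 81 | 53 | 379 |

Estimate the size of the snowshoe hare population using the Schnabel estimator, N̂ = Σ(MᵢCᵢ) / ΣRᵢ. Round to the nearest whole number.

Σ MᵢCᵢ = 0·35 + 35·103 + 131·163 + 258·69 + 296·167 + 379·81 = 0 + 3605 + 21353 + 17802 + 49432 + 30699 = 122891
Σ Rᵢ = 0 + 7 + 36 + 31 + 84 + 53 = 211
N̂ = 122891 / 211 ≈ 582.4 → 582

N ≈ 582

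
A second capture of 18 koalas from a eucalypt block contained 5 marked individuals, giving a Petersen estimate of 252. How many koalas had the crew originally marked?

M = 70

From N = M·C/R: M = N·R / C = 252·5 / 18 = 1260 / 18 = 70.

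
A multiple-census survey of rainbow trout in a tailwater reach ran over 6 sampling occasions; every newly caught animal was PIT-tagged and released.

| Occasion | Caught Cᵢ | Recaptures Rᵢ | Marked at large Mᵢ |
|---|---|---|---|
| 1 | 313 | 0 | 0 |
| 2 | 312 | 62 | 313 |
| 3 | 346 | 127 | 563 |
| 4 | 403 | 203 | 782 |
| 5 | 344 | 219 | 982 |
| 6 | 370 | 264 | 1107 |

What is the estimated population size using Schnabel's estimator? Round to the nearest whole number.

Σ MᵢCᵢ = 0·313 + 313·312 + 563·346 + 782·403 + 982·344 + 1107·370 = 0 + 97656 + 194798 + 315146 + 337808 + 409590 = 1354998
Σ Rᵢ = 0 + 62 + 127 + 203 + 219 + 264 = 875
N̂ = 1354998 / 875 ≈ 1548.6 → 1549

N ≈ 1549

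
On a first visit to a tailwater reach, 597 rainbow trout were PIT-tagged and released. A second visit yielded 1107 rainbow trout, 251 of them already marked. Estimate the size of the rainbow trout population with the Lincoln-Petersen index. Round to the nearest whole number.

Lincoln-Petersen assumes M/N = R/C, so N = M·C / R.
N = (597 × 1107) / 251 = 660879 / 251 ≈ 2633.0 → 2633

N ≈ 2633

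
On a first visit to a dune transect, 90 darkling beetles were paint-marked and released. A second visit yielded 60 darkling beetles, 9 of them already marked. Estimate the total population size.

If marked individuals mix randomly, R/C ≈ M/N, giving N ≈ M·C/R.
N = (90 × 60) / 9 = 5400 / 9 = 600

N = 600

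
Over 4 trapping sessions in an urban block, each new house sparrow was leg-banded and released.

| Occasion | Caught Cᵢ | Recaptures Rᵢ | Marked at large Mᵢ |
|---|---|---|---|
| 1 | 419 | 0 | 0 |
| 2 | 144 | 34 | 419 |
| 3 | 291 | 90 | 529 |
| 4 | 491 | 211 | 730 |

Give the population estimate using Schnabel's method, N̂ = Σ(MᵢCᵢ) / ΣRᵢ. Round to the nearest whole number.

N ≈ 1710

Σ MᵢCᵢ = 0·419 + 419·144 + 529·291 + 730·491 = 0 + 60336 + 153939 + 358430 = 572705
Σ Rᵢ = 0 + 34 + 90 + 211 = 335
N̂ = 572705 / 335 ≈ 1709.6 → 1710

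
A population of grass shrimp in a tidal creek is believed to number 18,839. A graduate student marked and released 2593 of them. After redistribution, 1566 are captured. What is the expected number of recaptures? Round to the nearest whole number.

expected recaptures ≈ 216

Expected recaptures E[R] = M·C / N.
E[R] = 2593 × 1566 / 18839 = 4060638 / 18839 ≈ 215.5 → 216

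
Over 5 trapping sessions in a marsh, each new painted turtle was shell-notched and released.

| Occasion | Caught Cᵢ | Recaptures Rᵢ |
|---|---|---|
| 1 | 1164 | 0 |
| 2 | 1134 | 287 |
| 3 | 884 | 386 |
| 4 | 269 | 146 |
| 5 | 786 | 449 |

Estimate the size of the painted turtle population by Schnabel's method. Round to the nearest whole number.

Marked at large before each occasion: Mᵢ = Σⱼ<ᵢ (Cⱼ − Rⱼ) → M1=0, M2=1164, M3=2011, M4=2509, M5=2632
Σ MᵢCᵢ = 0·1164 + 1164·1134 + 2011·884 + 2509·269 + 2632·786 = 0 + 1319976 + 1777724 + 674921 + 2068752 = 5841373
Σ Rᵢ = 0 + 287 + 386 + 146 + 449 = 1268
N̂ = 5841373 / 1268 ≈ 4606.8 → 4607

N ≈ 4607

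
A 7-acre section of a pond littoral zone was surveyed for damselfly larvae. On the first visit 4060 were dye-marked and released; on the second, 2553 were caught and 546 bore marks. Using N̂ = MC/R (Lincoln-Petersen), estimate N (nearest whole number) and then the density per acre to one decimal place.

density ≈ 2712.0 damselfly larvae per acre

N̂ = 4060·2553/546 = 10365180/546 ≈ 18983.8 → 18984
Density = N̂ / area = 18984 / 7 = 2712.0 per acre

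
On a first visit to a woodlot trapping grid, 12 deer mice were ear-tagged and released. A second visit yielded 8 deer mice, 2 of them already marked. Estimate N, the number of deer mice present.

The marked fraction in the recapture sample should equal the marked fraction in the population: 2/8 = 12/N.
N = (12 × 8) / 2 = 96 / 2 = 48

N = 48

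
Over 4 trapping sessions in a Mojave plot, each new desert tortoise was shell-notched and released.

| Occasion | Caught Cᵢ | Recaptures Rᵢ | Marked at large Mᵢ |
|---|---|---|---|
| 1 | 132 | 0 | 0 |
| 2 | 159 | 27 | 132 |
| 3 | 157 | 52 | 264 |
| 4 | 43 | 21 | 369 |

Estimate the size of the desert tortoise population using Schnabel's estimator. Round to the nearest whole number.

N ≈ 783

Σ MᵢCᵢ = 0·132 + 132·159 + 264·157 + 369·43 = 0 + 20988 + 41448 + 15867 = 78303
Σ Rᵢ = 0 + 27 + 52 + 21 = 100
N̂ = 78303 / 100 ≈ 783.0 → 783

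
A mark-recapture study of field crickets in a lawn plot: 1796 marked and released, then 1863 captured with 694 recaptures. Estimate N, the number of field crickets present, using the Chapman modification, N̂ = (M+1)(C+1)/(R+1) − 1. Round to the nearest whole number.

N̂ = (1796+1)(1863+1)/(694+1) − 1 = 1797·1864/695 − 1
= 3349608/695 − 1 ≈ 4819.6 − 1 ≈ 4818.6 → 4819

N ≈ 4819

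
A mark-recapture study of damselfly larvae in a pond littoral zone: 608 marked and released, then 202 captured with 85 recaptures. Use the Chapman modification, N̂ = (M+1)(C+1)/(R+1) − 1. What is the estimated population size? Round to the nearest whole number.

N ≈ 1437

N̂ = (608+1)(202+1)/(85+1) − 1 = 609·203/86 − 1
= 123627/86 − 1 ≈ 1437.5 − 1 ≈ 1436.5 → 1437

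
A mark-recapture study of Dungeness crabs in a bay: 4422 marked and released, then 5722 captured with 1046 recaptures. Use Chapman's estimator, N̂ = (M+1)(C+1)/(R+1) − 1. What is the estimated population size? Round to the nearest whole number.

N̂ = (4422+1)(5722+1)/(1046+1) − 1 = 4423·5723/1047 − 1
= 25312829/1047 − 1 ≈ 24176.5 − 1 ≈ 24175.5 → 24176

N ≈ 24,176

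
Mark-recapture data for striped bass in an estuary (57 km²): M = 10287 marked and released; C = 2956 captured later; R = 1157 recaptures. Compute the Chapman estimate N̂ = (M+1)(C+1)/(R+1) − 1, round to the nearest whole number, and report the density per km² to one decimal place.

density ≈ 460.9 striped bass per km²

N̂ = 10288·2957/1158 − 1 = 30421616/1158 − 1 ≈ 26269.8 → 26270
Density = N̂ / area = 26270 / 57 ≈ 460.88 → 460.9 per km²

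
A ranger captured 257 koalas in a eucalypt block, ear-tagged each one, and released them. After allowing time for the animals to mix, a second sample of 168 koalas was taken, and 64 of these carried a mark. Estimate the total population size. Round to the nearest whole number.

N ≈ 675

N = (257 × 168) / 64 = 43176 / 64 ≈ 674.6 → 675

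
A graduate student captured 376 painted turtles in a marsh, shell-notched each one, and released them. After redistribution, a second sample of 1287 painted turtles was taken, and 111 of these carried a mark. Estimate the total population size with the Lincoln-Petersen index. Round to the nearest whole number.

Lincoln-Petersen assumes M/N = R/C, so N = M·C / R.
N = (376 × 1287) / 111 = 483912 / 111 ≈ 4359.6 → 4360

N ≈ 4360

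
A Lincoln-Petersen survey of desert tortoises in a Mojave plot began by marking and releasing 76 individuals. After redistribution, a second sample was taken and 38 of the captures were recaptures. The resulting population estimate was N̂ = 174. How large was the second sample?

From N = M·C/R: C = N·R / M = 174·38 / 76 = 6612 / 76 = 87.

C = 87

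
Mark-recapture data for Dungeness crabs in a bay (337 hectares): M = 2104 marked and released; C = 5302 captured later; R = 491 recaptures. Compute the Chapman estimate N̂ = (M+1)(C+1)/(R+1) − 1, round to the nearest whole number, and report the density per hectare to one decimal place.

density ≈ 67.3 Dungeness crabs per hectare

N̂ = 2105·5303/492 − 1 = 11162815/492 − 1 ≈ 22687.6 → 22688
Density = N̂ / area = 22688 / 337 ≈ 67.32 → 67.3 per hectare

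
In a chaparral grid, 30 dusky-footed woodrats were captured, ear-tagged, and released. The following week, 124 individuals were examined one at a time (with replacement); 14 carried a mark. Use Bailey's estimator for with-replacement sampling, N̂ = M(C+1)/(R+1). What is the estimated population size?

N̂ = 30·(124+1)/(14+1) = 30·125/15 = 3750/15 = 250

N = 250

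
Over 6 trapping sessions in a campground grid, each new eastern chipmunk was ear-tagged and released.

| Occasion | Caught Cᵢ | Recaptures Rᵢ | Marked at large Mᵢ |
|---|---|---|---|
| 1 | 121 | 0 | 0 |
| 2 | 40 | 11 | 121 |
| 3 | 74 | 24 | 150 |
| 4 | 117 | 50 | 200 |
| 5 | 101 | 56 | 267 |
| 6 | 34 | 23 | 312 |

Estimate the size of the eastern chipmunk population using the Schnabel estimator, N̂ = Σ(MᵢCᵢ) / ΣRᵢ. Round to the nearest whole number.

Σ MᵢCᵢ = 0·121 + 121·40 + 150·74 + 200·117 + 267·101 + 312·34 = 0 + 4840 + 11100 + 23400 + 26967 + 10608 = 76915
Σ Rᵢ = 0 + 11 + 24 + 50 + 56 + 23 = 164
N̂ = 76915 / 164 ≈ 469.0 → 469

N ≈ 469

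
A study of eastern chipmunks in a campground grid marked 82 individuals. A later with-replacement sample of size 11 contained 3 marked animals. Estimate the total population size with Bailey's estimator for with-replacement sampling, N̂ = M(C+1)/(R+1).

N = 246

N̂ = 82·(11+1)/(3+1) = 82·12/4 = 984/4 = 246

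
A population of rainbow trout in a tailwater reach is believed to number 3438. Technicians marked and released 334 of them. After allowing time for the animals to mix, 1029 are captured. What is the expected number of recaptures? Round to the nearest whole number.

expected recaptures ≈ 100

Expected recaptures E[R] = M·C / N.
E[R] = 334 × 1029 / 3438 = 343686 / 3438 ≈ 100.0 → 100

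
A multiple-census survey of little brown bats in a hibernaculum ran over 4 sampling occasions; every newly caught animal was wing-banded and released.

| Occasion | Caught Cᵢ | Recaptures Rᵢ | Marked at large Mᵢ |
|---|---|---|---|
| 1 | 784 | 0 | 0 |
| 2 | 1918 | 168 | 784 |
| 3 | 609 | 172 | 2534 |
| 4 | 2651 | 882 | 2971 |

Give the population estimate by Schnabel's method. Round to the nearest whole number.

Σ MᵢCᵢ = 0·784 + 784·1918 + 2534·609 + 2971·2651 = 0 + 1503712 + 1543206 + 7876121 = 10923039
Σ Rᵢ = 0 + 168 + 172 + 882 = 1222
N̂ = 10923039 / 1222 ≈ 8938.7 → 8939

N ≈ 8939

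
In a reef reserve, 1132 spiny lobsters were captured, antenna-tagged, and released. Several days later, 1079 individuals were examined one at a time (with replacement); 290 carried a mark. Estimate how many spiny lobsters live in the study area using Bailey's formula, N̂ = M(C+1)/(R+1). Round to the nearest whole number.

N ≈ 4201

N̂ = 1132·(1079+1)/(290+1) = 1132·1080/291 = 1222560/291 ≈ 4201.2 → 4201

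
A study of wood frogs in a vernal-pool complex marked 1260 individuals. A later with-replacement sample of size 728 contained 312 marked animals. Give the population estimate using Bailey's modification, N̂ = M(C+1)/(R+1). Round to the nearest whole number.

N ≈ 2935

N̂ = 1260·(728+1)/(312+1) = 1260·729/313 = 918540/313 ≈ 2934.6 → 2935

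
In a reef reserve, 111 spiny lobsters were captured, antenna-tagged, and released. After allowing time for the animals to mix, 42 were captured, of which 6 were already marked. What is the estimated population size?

N = 777

If marked individuals mix randomly, R/C ≈ M/N, giving N ≈ M·C/R.
N = (111 × 42) / 6 = 4662 / 6 = 777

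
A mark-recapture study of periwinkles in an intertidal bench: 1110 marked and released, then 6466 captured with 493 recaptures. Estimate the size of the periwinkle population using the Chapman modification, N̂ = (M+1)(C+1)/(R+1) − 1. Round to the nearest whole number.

N̂ = (1110+1)(6466+1)/(493+1) − 1 = 1111·6467/494 − 1
= 7184837/494 − 1 ≈ 14544.2 − 1 ≈ 14543.2 → 14543

N ≈ 14,543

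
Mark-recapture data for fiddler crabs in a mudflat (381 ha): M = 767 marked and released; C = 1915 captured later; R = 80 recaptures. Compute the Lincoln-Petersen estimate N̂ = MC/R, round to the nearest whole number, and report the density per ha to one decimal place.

N̂ = 767·1915/80 = 1468805/80 ≈ 18360.1 → 18360
Density = N̂ / area = 18360 / 381 ≈ 48.19 → 48.2 per ha

density ≈ 48.2 fiddler crabs per ha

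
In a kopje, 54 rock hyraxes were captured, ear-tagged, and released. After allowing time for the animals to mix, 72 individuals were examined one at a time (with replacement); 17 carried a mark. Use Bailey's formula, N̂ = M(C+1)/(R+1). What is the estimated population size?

N = 219

N̂ = 54·(72+1)/(17+1) = 54·73/18 = 3942/18 = 219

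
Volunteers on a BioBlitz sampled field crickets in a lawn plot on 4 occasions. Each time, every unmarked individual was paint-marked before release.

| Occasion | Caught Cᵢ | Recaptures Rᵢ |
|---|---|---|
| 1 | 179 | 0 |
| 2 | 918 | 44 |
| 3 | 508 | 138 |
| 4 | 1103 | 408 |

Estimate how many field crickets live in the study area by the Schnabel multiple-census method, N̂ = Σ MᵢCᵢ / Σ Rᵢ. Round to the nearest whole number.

N ≈ 3845

Marked at large before each occasion: Mᵢ = Σⱼ<ᵢ (Cⱼ − Rⱼ) → M1=0, M2=179, M3=1053, M4=1423
Σ MᵢCᵢ = 0·179 + 179·918 + 1053·508 + 1423·1103 = 0 + 164322 + 534924 + 1569569 = 2268815
Σ Rᵢ = 0 + 44 + 138 + 408 = 590
N̂ = 2268815 / 590 ≈ 3845.4 → 3845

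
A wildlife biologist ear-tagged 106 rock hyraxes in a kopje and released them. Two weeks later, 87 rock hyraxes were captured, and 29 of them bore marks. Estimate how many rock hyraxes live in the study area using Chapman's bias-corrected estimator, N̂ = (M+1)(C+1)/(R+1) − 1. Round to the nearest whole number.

N̂ = (106+1)(87+1)/(29+1) − 1 = 107·88/30 − 1
= 9416/30 − 1 ≈ 313.9 − 1 ≈ 312.9 → 313

N ≈ 313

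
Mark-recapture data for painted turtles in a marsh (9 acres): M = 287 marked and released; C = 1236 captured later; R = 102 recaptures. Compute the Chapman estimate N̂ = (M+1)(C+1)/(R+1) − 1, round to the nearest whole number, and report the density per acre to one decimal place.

N̂ = 288·1237/103 − 1 = 356256/103 − 1 ≈ 3457.8 → 3458
Density = N̂ / area = 3458 / 9 ≈ 384.22 → 384.2 per acre

density ≈ 384.2 painted turtles per acre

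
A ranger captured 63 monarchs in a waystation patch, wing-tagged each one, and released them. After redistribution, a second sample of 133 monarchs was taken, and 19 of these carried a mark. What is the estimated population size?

N = 441

Lincoln-Petersen assumes M/N = R/C, so N = M·C / R.
N = (63 × 133) / 19 = 8379 / 19 = 441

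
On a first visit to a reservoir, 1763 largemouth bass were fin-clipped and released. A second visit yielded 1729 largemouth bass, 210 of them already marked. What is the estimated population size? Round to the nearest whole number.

N ≈ 14,515

Lincoln-Petersen assumes M/N = R/C, so N = M·C / R.
N = (1763 × 1729) / 210 = 3048227 / 210 ≈ 14515.4 → 14515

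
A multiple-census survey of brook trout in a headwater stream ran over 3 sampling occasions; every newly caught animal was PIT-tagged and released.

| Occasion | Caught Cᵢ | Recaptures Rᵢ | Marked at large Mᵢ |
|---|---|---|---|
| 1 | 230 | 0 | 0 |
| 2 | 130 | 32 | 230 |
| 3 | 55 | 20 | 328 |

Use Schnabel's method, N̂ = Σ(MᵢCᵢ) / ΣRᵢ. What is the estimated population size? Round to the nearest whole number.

Σ MᵢCᵢ = 0·230 + 230·130 + 328·55 = 0 + 29900 + 18040 = 47940
Σ Rᵢ = 0 + 32 + 20 = 52
N̂ = 47940 / 52 ≈ 921.9 → 922

N ≈ 922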